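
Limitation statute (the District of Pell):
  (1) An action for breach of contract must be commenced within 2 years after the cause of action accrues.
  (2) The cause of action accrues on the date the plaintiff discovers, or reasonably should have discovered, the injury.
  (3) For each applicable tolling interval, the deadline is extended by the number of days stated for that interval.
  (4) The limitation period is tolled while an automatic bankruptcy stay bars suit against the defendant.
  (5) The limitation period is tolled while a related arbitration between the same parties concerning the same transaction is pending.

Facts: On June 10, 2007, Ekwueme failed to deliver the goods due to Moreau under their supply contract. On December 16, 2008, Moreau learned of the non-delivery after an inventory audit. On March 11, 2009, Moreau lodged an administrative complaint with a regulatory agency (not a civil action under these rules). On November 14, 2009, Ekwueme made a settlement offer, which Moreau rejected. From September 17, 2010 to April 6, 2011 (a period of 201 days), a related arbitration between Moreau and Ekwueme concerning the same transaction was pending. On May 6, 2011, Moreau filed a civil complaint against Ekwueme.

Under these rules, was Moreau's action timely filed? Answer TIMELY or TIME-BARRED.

Under the discovery rule, the claim accrued on December 16, 2008, when Moreau discovered the injury — not on the June 10, 2007 date of the underlying act.
The untolled deadline — 2 years after December 16, 2008 — is December 16, 2010.
Because the pending related arbitration ran from September 17, 2010 to April 6, 2011, the deadline is extended by 201 days to July 5, 2011.
None of the other events listed affects the running of the period under the stated rules.
Filing on May 6, 2011 beat the July 5, 2011 deadline — the action is timely.

TIMELY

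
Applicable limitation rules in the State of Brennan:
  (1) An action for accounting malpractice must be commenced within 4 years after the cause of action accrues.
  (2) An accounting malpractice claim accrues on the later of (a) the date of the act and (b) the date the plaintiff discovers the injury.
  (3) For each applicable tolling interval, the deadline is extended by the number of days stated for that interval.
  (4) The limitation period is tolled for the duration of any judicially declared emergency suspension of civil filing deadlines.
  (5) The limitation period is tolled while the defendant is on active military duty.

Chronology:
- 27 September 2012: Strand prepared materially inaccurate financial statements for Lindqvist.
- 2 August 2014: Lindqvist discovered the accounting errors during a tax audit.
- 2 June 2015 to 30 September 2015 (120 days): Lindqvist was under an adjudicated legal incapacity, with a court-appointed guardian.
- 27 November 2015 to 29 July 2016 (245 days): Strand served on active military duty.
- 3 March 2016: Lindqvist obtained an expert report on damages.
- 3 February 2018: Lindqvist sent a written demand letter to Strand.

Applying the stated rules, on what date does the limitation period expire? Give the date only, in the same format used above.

Taking the later of the act (27 September 2012) and discovery (2 August 2014), the claim accrued on 2 August 2014.
4 years from 2 August 2014 is 2 August 2018.
Because the defendant's active military service ran from 27 November 2015 to 29 July 2016, the deadline is extended by 245 days to 4 April 2019.
No stated provision tolls the period for the plaintiff's incapacity, so the interval from 2 June 2015 to 30 September 2015 has no effect on the deadline.
The other events in the timeline have no effect on the limitation period under the stated rules.

4 April 2019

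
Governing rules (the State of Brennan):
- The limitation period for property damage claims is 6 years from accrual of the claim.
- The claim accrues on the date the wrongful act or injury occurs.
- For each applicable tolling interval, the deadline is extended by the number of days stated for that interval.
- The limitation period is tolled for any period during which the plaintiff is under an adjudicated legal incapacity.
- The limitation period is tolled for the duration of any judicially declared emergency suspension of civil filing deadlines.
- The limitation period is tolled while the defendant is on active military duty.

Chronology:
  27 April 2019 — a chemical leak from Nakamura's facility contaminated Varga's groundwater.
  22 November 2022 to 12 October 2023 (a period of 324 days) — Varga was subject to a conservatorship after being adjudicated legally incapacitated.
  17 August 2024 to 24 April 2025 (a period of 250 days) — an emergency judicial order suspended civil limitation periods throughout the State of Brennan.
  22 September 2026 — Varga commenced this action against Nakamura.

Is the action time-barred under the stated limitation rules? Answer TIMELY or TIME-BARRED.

The claim accrued on 27 April 2019, when the wrongful act occurred.
The untolled deadline — 6 years after 27 April 2019 — is 27 April 2025.
Because the plaintiff's legal incapacity ran from 22 November 2022 to 12 October 2023, the deadline is extended by 324 days to 17 March 2026.
Because the emergency suspension of filing deadlines ran from 17 August 2024 to 24 April 2025, the deadline is extended by 250 days to 22 November 2026.
Filing on 22 September 2026 beat the 22 November 2026 deadline — the action is timely.

TIMELY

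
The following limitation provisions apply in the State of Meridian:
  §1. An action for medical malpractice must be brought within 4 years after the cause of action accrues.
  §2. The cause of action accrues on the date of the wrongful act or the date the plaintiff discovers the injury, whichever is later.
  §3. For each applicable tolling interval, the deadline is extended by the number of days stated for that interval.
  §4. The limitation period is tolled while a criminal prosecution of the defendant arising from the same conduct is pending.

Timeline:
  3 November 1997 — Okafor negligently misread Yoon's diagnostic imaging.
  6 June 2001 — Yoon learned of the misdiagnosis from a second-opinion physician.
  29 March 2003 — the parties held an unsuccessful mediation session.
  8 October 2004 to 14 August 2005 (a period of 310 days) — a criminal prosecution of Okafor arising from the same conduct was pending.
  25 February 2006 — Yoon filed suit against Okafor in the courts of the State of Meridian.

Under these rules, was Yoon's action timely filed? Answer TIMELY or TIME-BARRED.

TIMELY

Taking the later of the act (3 November 1997) and discovery (6 June 2001), the claim accrued on 6 June 2001.
The untolled deadline — 4 years after 6 June 2001 — is 6 June 2005.
The period was tolled for 310 days by the pending criminal prosecution (8 October 2004 to 14 August 2005), pushing the deadline to 12 April 2006.
The other events in the timeline have no effect on the limitation period under the stated rules.
The 25 February 2006 filing precedes the 12 April 2006 deadline; the claim is timely.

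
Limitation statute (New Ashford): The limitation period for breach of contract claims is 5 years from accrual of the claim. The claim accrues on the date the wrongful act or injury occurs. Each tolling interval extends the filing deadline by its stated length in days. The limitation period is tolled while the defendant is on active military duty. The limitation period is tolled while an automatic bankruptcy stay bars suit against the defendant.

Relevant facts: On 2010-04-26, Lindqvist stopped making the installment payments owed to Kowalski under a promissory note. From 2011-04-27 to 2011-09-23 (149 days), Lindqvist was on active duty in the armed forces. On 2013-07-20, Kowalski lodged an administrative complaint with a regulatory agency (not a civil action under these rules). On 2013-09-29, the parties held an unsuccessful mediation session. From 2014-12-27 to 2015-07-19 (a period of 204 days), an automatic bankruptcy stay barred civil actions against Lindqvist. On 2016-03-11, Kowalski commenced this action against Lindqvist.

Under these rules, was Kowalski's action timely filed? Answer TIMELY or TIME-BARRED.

The limitation period began to run on 2010-04-26.
Adding the 5 years base period to 2010-04-26 gives a deadline of 2015-04-26, before any tolling.
The defendant's active military service from 2011-04-27 to 2011-09-23 tolled the period for 149 days, extending the deadline to 2015-09-22.
Because the automatic bankruptcy stay ran from 2014-12-27 to 2015-07-19, the deadline is extended by 204 days to 2016-04-13.
Nothing else in the chronology tolls or restarts the period.
Filing on 2016-03-11 beat the 2016-04-13 deadline — the action is timely.

TIMELY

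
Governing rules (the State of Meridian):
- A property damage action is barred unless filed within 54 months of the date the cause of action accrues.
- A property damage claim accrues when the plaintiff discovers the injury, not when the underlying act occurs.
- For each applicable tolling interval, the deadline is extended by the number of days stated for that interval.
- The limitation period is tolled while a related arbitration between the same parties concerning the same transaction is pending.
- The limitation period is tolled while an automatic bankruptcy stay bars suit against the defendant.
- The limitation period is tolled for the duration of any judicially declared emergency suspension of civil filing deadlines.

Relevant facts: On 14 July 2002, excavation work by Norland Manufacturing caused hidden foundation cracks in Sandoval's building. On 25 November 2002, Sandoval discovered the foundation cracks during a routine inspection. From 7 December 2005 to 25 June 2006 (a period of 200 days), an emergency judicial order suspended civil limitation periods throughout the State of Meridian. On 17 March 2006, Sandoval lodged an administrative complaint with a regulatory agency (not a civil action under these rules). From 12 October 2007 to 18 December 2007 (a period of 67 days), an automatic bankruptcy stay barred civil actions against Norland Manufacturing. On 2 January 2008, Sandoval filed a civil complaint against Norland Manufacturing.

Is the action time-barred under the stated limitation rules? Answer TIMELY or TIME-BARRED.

The claim did not accrue until Sandoval discovered the injury on 25 November 2002; the 14 July 2002 act date does not start the clock under the stated rule.
The untolled deadline — 54 months after 25 November 2002 — is 25 May 2007.
The emergency suspension of filing deadlines from 7 December 2005 to 25 June 2006 tolled the period for 200 days, extending the deadline to 11 December 2007.
The automatic bankruptcy stay from 12 October 2007 to 18 December 2007 tolled the period for 67 days, extending the deadline to 16 February 2008.
The other events in the timeline have no effect on the limitation period under the stated rules.
Filing on 2 January 2008 beat the 16 February 2008 deadline — the action is timely.

TIMELY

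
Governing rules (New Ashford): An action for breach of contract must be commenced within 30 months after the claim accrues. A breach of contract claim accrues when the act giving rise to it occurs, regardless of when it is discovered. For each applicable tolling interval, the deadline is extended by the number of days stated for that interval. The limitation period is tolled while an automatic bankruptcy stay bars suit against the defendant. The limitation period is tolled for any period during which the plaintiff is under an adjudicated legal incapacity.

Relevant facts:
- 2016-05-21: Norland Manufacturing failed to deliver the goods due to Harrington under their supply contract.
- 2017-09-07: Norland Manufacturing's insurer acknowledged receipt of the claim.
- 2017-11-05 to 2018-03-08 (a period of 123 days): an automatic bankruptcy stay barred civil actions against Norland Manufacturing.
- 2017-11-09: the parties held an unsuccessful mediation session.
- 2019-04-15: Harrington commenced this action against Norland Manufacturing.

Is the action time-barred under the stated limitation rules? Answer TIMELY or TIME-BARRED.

TIME-BARRED

The limitation period began to run on 2016-05-21.
30 months from 2016-05-21 is 2018-11-21.
The period was tolled for 123 days by the automatic bankruptcy stay (2017-11-05 to 2018-03-08), pushing the deadline to 2019-03-24.
None of the other events listed affects the running of the period under the stated rules.
Filing on 2019-04-15 missed the 2019-03-24 deadline — the action is time-barred.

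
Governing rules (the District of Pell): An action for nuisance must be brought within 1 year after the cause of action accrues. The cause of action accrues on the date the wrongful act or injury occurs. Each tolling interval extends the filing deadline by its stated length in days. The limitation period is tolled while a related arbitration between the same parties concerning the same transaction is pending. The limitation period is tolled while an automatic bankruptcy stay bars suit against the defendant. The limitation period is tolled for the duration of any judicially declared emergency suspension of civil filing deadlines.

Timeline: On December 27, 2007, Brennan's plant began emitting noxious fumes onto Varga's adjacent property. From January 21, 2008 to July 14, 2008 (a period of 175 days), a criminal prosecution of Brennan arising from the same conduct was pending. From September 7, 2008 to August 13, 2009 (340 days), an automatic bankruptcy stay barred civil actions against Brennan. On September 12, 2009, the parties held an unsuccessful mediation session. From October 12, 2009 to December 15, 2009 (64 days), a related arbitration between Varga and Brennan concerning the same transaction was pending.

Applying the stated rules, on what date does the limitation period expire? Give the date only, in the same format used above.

The claim accrued on December 27, 2007, when the wrongful act occurred.
1 year from December 27, 2007 is December 27, 2008.
The period was tolled for 340 days by the automatic bankruptcy stay (September 7, 2008 to August 13, 2009), pushing the deadline to December 2, 2009.
The period was tolled for 64 days by the pending related arbitration (October 12, 2009 to December 15, 2009), pushing the deadline to February 4, 2010.
Although a criminal prosecution ran from January 21, 2008 to July 14, 2008, the stated rules do not make that a tolling event, so it is disregarded.
None of the other events listed affects the running of the period under the stated rules.

February 4, 2010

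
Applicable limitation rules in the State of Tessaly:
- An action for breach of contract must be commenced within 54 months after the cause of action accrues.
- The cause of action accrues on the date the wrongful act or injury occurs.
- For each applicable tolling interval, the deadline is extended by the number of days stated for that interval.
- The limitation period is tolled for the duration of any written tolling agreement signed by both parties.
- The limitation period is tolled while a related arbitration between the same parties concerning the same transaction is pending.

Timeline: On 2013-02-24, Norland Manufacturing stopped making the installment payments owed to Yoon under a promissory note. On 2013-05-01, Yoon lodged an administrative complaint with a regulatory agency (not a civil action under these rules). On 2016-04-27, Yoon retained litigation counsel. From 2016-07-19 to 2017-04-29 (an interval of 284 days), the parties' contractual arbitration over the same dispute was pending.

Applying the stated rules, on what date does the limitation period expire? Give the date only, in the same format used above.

The limitation period began to run on 2013-02-24.
Adding the 54 months base period to 2013-02-24 gives a deadline of 2017-08-24, before any tolling.
Because the pending related arbitration ran from 2016-07-19 to 2017-04-29, the deadline is extended by 284 days to 2018-06-04.
None of the other events listed affects the running of the period under the stated rules.

2018-06-04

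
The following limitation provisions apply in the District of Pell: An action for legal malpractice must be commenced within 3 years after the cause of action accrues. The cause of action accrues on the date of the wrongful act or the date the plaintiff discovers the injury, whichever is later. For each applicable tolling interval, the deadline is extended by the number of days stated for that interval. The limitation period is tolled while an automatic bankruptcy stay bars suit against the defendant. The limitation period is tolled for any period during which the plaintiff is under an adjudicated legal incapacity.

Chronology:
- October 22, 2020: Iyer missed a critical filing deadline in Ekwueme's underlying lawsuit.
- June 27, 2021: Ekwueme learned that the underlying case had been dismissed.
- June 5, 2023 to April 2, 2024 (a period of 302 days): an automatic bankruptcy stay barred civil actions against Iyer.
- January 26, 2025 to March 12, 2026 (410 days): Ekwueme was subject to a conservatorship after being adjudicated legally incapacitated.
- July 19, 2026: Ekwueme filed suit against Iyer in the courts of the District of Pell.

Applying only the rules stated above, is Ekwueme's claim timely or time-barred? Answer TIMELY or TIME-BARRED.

TIME-BARRED

Taking the later of the act (October 22, 2020) and discovery (June 27, 2021), the claim accrued on June 27, 2021.
Adding the 3 years base period to June 27, 2021 gives a deadline of June 27, 2024, before any tolling.
Because the automatic bankruptcy stay ran from June 5, 2023 to April 2, 2024, the deadline is extended by 302 days to April 25, 2025.
The period was tolled for 410 days by the plaintiff's legal incapacity (January 26, 2025 to March 12, 2026), pushing the deadline to June 9, 2026.
Ekwueme filed on July 19, 2026, after the June 9, 2026 deadline, so the action is time-barred.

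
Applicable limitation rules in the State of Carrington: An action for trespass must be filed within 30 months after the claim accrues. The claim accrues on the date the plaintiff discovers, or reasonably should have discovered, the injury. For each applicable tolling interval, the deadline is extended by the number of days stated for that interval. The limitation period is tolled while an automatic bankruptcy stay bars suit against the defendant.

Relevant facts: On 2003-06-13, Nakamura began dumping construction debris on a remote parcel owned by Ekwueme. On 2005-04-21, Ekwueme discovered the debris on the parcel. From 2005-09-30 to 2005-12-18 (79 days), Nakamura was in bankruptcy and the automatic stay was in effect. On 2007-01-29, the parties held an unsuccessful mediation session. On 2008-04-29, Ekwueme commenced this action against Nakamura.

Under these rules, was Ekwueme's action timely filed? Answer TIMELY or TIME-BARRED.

Under the discovery rule, the claim accrued on 2005-04-21, when Ekwueme discovered the injury — not on the 2003-06-13 date of the underlying act.
Adding the 30 months base period to 2005-04-21 gives a deadline of 2007-10-21, before any tolling.
Because the automatic bankruptcy stay ran from 2005-09-30 to 2005-12-18, the deadline is extended by 79 days to 2008-01-08.
Nothing else in the chronology tolls or restarts the period.
The 2008-04-29 filing falls after the 2008-01-08 deadline; the claim is time-barred.

TIME-BARRED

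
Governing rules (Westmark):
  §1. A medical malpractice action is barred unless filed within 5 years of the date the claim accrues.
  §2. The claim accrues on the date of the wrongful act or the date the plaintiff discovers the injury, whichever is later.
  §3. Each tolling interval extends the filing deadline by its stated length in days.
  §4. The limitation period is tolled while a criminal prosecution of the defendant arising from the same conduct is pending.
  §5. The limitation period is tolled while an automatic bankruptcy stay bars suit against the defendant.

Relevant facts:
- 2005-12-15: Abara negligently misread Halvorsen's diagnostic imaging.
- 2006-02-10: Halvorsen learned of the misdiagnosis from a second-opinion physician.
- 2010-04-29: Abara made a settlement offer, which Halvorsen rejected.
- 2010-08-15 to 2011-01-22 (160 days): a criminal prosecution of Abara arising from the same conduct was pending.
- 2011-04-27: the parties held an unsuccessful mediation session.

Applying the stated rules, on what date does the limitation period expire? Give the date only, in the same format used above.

Taking the later of the act (2005-12-15) and discovery (2006-02-10), the claim accrued on 2006-02-10.
The untolled deadline — 5 years after 2006-02-10 — is 2011-02-10.
The pending criminal prosecution from 2010-08-15 to 2011-01-22 tolled the period for 160 days, extending the deadline to 2011-07-20.
Nothing else in the chronology tolls or restarts the period.

2011-07-20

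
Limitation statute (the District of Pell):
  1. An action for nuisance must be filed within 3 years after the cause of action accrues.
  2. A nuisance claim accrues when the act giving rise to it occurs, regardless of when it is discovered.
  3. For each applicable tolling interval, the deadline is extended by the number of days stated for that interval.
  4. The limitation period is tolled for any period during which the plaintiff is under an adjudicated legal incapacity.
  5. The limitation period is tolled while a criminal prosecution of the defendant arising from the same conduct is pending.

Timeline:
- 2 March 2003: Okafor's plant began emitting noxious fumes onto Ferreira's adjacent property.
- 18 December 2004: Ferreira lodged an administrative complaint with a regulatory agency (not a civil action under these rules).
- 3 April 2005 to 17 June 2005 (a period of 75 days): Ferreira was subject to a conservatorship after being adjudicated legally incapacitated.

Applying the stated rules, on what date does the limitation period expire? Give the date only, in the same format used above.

The cause of action accrued on 2 March 2003, the date of the act.
3 years from 2 March 2003 is 2 March 2006.
The plaintiff's legal incapacity from 3 April 2005 to 17 June 2005 tolled the period for 75 days, extending the deadline to 16 May 2006.
Nothing else in the chronology tolls or restarts the period.

16 May 2006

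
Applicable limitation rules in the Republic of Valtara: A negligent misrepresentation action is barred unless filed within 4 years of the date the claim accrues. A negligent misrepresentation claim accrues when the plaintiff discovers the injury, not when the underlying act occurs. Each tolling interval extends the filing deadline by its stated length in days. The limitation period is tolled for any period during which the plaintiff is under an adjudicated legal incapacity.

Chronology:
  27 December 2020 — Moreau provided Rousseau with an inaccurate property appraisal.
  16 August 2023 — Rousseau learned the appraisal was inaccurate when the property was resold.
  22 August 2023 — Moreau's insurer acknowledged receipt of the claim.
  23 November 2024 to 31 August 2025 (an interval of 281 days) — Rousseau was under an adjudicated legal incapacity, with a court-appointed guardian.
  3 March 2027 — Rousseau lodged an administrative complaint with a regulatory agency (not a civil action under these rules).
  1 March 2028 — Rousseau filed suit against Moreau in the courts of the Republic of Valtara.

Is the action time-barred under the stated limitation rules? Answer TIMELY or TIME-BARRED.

TIMELY

Under the discovery rule, the claim accrued on 16 August 2023, when Rousseau discovered the injury — not on the 27 December 2020 date of the underlying act.
4 years from 16 August 2023 is 16 August 2027.
The period was tolled for 281 days by the plaintiff's legal incapacity (23 November 2024 to 31 August 2025), pushing the deadline to 23 May 2028.
None of the other events listed affects the running of the period under the stated rules.
The 1 March 2028 filing precedes the 23 May 2028 deadline; the claim is timely.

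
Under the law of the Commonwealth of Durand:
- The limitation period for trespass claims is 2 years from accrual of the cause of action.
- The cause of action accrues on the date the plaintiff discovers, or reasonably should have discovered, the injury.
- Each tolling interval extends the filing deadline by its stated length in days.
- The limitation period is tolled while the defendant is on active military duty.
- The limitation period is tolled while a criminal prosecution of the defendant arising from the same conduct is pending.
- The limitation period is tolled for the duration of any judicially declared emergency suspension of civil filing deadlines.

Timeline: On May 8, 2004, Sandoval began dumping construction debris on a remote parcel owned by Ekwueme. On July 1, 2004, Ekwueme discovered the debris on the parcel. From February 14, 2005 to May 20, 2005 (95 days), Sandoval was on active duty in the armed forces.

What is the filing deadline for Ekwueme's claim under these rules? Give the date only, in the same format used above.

Under the discovery rule, the claim accrued on July 1, 2004, when Ekwueme discovered the injury — not on the May 8, 2004 date of the underlying act.
The untolled deadline — 2 years after July 1, 2004 — is July 1, 2006.
The period was tolled for 95 days by the defendant's active military service (February 14, 2005 to May 20, 2005), pushing the deadline to October 4, 2006.

October 4, 2006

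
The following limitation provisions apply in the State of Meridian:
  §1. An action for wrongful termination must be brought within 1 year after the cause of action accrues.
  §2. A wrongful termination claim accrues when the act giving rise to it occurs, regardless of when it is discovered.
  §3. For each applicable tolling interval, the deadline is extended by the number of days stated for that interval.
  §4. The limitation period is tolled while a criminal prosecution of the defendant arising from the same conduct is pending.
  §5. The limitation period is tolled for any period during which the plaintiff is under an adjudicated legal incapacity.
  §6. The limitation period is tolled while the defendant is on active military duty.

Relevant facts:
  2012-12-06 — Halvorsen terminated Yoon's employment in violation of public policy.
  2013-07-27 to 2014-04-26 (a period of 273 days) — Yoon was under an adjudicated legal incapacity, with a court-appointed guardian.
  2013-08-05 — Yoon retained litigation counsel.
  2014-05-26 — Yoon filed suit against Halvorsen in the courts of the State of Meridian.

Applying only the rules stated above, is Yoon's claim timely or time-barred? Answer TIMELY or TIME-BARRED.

The cause of action accrued on 2012-12-06, the date of the act.
1 year from 2012-12-06 is 2013-12-06.
Because the plaintiff's legal incapacity ran from 2013-07-27 to 2014-04-26, the deadline is extended by 273 days to 2014-09-05.
None of the other events listed affects the running of the period under the stated rules.
The 2014-05-26 filing precedes the 2014-09-05 deadline; the claim is timely.

TIMELY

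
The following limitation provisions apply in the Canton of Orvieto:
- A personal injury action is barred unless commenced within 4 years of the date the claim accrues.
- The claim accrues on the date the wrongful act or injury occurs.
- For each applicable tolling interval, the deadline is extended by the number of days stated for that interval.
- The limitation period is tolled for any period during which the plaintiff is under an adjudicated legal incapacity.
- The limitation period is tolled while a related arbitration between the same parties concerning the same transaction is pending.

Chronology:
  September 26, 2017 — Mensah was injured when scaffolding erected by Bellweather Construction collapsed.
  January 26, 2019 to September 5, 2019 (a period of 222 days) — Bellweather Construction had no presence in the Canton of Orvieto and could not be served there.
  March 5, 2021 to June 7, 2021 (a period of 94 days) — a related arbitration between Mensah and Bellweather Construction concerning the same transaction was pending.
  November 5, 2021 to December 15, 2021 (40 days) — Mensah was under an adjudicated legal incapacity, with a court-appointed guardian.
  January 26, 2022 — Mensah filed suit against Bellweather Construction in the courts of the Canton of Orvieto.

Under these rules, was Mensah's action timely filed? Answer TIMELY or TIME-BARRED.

The limitation period began to run on September 26, 2017.
The untolled deadline — 4 years after September 26, 2017 — is September 26, 2021.
Because the pending related arbitration ran from March 5, 2021 to June 7, 2021, the deadline is extended by 94 days to December 29, 2021.
The plaintiff's legal incapacity from November 5, 2021 to December 15, 2021 tolled the period for 40 days, extending the deadline to February 7, 2022.
No stated provision tolls the period for the defendant's absence, so the interval from January 26, 2019 to September 5, 2019 has no effect on the deadline.
Filing on January 26, 2022 beat the February 7, 2022 deadline — the action is timely.

TIMELY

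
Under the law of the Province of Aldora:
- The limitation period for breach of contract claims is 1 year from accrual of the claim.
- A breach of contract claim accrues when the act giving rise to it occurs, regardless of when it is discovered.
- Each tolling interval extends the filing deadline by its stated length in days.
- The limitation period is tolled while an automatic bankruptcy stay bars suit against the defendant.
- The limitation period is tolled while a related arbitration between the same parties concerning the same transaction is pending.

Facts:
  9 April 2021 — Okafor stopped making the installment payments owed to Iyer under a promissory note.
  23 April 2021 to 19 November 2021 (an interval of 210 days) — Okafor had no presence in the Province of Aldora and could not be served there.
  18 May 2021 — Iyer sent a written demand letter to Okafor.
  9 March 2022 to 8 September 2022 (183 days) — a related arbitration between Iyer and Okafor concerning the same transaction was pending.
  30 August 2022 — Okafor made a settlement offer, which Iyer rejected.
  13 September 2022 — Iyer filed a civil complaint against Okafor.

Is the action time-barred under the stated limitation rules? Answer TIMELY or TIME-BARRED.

TIMELY

The claim accrued on 9 April 2021, when the wrongful act occurred.
Adding the 1 year base period to 9 April 2021 gives a deadline of 9 April 2022, before any tolling.
Because the pending related arbitration ran from 9 March 2022 to 8 September 2022, the deadline is extended by 183 days to 9 October 2022.
No stated provision tolls the period for the defendant's absence, so the interval from 23 April 2021 to 19 November 2021 has no effect on the deadline.
None of the other events listed affects the running of the period under the stated rules.
The 13 September 2022 filing precedes the 9 October 2022 deadline; the claim is timely.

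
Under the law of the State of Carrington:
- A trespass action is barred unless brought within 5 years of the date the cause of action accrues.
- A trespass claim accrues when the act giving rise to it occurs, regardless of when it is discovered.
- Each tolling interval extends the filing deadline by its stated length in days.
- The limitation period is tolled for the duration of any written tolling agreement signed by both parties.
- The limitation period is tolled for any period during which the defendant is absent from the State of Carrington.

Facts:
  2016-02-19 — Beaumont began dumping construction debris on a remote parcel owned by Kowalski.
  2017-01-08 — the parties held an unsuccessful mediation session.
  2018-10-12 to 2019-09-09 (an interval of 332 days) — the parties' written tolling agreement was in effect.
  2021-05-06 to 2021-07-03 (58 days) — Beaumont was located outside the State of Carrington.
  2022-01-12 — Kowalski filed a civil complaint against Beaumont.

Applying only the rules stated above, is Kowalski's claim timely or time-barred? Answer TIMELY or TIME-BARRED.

TIMELY

The limitation period began to run on 2016-02-19.
The untolled deadline — 5 years after 2016-02-19 — is 2021-02-19.
The written tolling agreement from 2018-10-12 to 2019-09-09 tolled the period for 332 days, extending the deadline to 2022-01-17.
The period was tolled for 58 days by the defendant's absence from the jurisdiction (2021-05-06 to 2021-07-03), pushing the deadline to 2022-03-16.
None of the other events listed affects the running of the period under the stated rules.
The 2022-01-12 filing precedes the 2022-03-16 deadline; the claim is timely.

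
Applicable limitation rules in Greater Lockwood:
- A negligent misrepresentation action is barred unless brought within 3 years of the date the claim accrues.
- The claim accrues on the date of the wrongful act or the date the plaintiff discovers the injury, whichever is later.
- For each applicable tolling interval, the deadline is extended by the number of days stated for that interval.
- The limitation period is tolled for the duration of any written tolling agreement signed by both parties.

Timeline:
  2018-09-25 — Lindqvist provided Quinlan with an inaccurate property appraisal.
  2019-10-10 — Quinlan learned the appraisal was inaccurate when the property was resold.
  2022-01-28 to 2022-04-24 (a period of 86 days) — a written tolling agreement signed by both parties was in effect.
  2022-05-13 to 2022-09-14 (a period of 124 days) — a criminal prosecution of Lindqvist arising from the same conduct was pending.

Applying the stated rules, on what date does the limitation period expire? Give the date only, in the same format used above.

Because discovery on 2019-10-10 post-dates the 2018-09-25 act, accrual under the later-of rule falls on 2019-10-10.
The untolled deadline — 3 years after 2019-10-10 — is 2022-10-10.
The written tolling agreement from 2022-01-28 to 2022-04-24 tolled the period for 86 days, extending the deadline to 2023-01-04.
No stated provision tolls the period for a criminal prosecution, so the interval from 2022-05-13 to 2022-09-14 has no effect on the deadline.

2023-01-04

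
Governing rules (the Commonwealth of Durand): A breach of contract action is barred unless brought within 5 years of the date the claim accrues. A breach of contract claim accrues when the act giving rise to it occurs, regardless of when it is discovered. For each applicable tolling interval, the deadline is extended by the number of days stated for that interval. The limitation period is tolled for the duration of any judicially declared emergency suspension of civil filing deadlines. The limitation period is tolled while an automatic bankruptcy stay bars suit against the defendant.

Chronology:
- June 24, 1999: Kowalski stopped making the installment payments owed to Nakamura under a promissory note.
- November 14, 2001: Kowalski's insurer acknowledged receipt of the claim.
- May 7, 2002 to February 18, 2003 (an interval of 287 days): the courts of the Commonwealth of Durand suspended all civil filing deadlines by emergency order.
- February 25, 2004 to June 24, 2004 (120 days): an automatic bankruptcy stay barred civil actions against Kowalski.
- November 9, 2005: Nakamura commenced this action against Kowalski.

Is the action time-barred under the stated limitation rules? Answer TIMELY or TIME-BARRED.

TIME-BARRED

The claim accrued on June 24, 1999, the date of the act.
Adding the 5 years base period to June 24, 1999 gives a deadline of June 24, 2004, before any tolling.
The emergency suspension of filing deadlines from May 7, 2002 to February 18, 2003 tolled the period for 287 days, extending the deadline to April 7, 2005.
The automatic bankruptcy stay from February 25, 2004 to June 24, 2004 tolled the period for 120 days, extending the deadline to August 5, 2005.
None of the other events listed affects the running of the period under the stated rules.
Filing on November 9, 2005 missed the August 5, 2005 deadline — the action is time-barred.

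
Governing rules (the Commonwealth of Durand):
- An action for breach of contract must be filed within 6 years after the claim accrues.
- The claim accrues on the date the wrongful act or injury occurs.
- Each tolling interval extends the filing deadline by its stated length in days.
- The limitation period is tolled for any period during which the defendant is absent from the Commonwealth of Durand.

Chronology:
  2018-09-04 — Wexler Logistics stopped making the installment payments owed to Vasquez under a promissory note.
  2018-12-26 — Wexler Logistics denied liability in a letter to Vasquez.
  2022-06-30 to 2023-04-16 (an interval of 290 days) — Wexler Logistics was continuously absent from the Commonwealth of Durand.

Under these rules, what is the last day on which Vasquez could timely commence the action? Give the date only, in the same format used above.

2025-06-21

The limitation period began to run on 2018-09-04.
The untolled deadline — 6 years after 2018-09-04 — is 2024-09-04.
Because the defendant's absence from the jurisdiction ran from 2022-06-30 to 2023-04-16, the deadline is extended by 290 days to 2025-06-21.
None of the other events listed affects the running of the period under the stated rules.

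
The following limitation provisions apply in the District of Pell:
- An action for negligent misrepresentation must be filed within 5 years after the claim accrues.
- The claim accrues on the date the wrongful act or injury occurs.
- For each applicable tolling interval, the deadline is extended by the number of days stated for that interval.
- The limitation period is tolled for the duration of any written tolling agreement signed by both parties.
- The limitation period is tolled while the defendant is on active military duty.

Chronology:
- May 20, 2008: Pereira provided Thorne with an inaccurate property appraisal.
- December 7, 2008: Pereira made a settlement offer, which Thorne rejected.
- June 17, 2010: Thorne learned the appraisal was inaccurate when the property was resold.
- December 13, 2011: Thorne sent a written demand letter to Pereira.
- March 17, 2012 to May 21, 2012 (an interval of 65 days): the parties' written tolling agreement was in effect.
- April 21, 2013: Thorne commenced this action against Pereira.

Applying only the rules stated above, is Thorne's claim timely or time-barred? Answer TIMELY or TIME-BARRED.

Accrual is governed by the date of the act, so the period began to run on May 20, 2008; the later discovery on June 17, 2010 is irrelevant under the stated rule.
Adding the 5 years base period to May 20, 2008 gives a deadline of May 20, 2013, before any tolling.
Because the written tolling agreement ran from March 17, 2012 to May 21, 2012, the deadline is extended by 65 days to July 24, 2013.
None of the other events listed affects the running of the period under the stated rules.
The April 21, 2013 filing precedes the July 24, 2013 deadline; the claim is timely.

TIMELY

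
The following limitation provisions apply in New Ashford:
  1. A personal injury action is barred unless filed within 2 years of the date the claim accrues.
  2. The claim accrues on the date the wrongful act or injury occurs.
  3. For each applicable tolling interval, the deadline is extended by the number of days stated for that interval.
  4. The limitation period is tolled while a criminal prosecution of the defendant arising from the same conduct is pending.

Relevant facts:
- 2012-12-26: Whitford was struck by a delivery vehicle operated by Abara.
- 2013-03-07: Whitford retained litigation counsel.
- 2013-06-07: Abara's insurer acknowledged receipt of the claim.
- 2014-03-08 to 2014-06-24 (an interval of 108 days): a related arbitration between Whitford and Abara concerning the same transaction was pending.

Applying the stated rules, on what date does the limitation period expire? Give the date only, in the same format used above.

The claim accrued on 2012-12-26, when the wrongful act occurred.
Adding the 2 years base period to 2012-12-26 gives a deadline of 2014-12-26, before any tolling.
Although a pending arbitration ran from 2014-03-08 to 2014-06-24, the stated rules do not make that a tolling event, so it is disregarded.
The other events in the timeline have no effect on the limitation period under the stated rules.

2014-12-26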